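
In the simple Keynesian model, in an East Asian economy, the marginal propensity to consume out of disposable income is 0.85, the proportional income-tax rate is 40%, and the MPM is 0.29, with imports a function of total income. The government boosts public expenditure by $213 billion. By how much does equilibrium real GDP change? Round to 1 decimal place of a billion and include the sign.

+$273.1 billion

Spending multiplier = 1/(1 − c(1−t) + m) = 1/(1 − 0.85×0.6 + 0.29) = 1/0.78 ≈ 1.282.
ΔY = k × ΔG = (+$213 billion) / 0.78 ≈ +$273.1 billion.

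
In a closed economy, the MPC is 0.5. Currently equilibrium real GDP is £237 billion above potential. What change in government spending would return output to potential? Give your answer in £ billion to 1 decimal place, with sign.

−£118.5 billion

Spending multiplier = 1/(1 − MPC) = 1/(1 − 0.5) = 1/0.5 = 2.
Need ΔY = −£237 billion, so ΔG = ΔY/k = (−£237 billion) × 0.5 = −£118.5 billion.
The government should cut government spending by £118.5 billion.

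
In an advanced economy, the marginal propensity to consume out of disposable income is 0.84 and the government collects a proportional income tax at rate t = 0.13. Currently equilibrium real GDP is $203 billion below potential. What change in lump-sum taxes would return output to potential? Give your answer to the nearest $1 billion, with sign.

Spending multiplier = 1/(1 − c(1−t)) = 1/(1 − 0.84×0.87) = 1/0.2692 ≈ 3.715.
Tax multiplier = −c·k = −0.84/0.2692 ≈ −3.12. Need ΔY = +$203 billion, so ΔT = ΔY/(−c·k) = −(+$203 billion) × 0.2692 / 0.84 ≈ −$65 billion.
The government should cut lump-sum taxes by $65 billion.

−$65 billion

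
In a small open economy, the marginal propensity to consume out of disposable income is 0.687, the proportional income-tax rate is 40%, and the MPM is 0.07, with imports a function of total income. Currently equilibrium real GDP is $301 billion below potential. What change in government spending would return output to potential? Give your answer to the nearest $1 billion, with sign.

Spending multiplier = 1/(1 − c(1−t) + m) = 1/(1 − 0.687×0.6 + 0.07) = 1/0.6578 ≈ 1.52.
Need ΔY = +$301 billion, so ΔG = ΔY/k = (+$301 billion) × 0.6578 ≈ +$198 billion.
The government should increase government spending by $198 billion.

+$198 billion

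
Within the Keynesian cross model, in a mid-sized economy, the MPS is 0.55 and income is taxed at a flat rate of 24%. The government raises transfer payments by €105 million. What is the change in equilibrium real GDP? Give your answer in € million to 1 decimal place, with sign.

MPC = 1 − MPS = 1 − 0.55 = 0.45.
The transfer change shifts disposable income by +€105 million, so first-round consumption changes by c·ΔTR = 0.45 × (+€105 million) = +€47.25 million.
Expenditure multiplier = 1/(1 − c(1−t)) = 1/(1 − 0.45×0.76) = 1/0.658 ≈ 1.52.
The transfer multiplier is c × k ≈ 0.684, so ΔY = k × (c·ΔTR) = (+€47.25 million) / 0.658 ≈ +€71.8 million.

+€71.8 million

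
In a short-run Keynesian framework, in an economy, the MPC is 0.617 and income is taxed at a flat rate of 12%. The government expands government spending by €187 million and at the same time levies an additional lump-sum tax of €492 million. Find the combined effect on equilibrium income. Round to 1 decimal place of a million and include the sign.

Expenditure multiplier = 1/(1 − c(1−t)) = 1/(1 − 0.617×0.88) = 1/0.45704 ≈ 2.188.
ΔG contributes k·ΔG = (+€187 million) / 0.45704 ≈ +€409.2 million.
ΔT of +€492 million changes first-round spending by −c·ΔT = −€303.564 million, contributing k·(−c·ΔT) = (−€303.564 million) / 0.45704 ≈ −€664.2 million.
Net ΔY = k(ΔG − c·ΔT) = (−€116.564 million) / 0.45704 ≈ −€255 million.

−€255.0 million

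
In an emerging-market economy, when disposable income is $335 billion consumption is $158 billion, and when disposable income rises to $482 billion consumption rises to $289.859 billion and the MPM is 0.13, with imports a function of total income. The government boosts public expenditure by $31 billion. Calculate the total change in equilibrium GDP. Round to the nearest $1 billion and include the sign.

+$133 billion

MPC = ΔC/ΔYd = (289.859 − 158)/(482 − 335) = 131.859/147 = 0.897.
Government-spending multiplier = 1/(1 − c + m) = 1/(1 − 0.897 + 0.13) = 1/0.233 ≈ 4.292.
ΔY = k × ΔG = (+$31 billion) / 0.233 ≈ +$133 billion.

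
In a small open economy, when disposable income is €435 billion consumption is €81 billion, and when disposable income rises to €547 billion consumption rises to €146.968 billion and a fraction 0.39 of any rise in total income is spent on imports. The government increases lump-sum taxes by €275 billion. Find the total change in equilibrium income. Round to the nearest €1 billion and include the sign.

MPC = ΔC/ΔYd = (146.968 − 81)/(547 − 435) = 65.968/112 = 0.589.
A lump-sum tax change of +€275 billion shifts disposable income by −€275 billion; first-round consumption changes by −c × ΔT = −0.589 × (+€275 billion) = −€161.975 billion.
Expenditure multiplier = 1/(1 − c + m) = 1/(1 − 0.589 + 0.39) = 1/0.801 ≈ 1.248.
The tax multiplier is −c × k ≈ −0.735, so ΔY = k × (−c·ΔT) = (−€161.975 billion) / 0.801 ≈ −€202 billion.

−€202 billion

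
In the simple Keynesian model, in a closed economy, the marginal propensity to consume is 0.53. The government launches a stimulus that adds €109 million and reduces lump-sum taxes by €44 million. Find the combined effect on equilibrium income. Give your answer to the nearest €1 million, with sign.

+€282 million

Expenditure multiplier = 1/(1 − MPC) = 1/(1 − 0.53) = 1/0.47 ≈ 2.128.
ΔG contributes k·ΔG = (+€109 million) / 0.47 ≈ +€231.9 million.
ΔT of −€44 million changes first-round spending by −c·ΔT = +€23.32 million, contributing k·(−c·ΔT) = (+€23.32 million) / 0.47 ≈ +€49.6 million.
Net ΔY = k(ΔG − c·ΔT) = (+€132.32 million) / 0.47 ≈ +€282 million.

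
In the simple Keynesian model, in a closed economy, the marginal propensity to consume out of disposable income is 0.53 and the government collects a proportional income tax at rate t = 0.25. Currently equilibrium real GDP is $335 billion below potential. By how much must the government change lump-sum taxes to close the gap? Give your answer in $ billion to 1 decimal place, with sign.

−$380.8 billion

Spending multiplier = 1/(1 − c(1−t)) = 1/(1 − 0.53×0.75) = 1/0.6025 ≈ 1.66.
Tax multiplier = −c·k = −0.53/0.6025 ≈ −0.88. Need ΔY = +$335 billion, so ΔT = ΔY/(−c·k) = −(+$335 billion) × 0.6025 / 0.53 ≈ −$380.8 billion.
The government should cut lump-sum taxes by $380.8 billion.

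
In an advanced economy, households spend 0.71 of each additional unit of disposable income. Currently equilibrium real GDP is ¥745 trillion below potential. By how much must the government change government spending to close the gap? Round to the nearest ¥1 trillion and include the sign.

+¥216 trillion

Spending multiplier = 1/(1 − MPC) = 1/(1 − 0.71) = 1/0.29 ≈ 3.448.
Need ΔY = +¥745 trillion, so ΔG = ΔY/k = (+¥745 trillion) × 0.29 ≈ +¥216 trillion.
The government should increase government spending by ¥216 trillion.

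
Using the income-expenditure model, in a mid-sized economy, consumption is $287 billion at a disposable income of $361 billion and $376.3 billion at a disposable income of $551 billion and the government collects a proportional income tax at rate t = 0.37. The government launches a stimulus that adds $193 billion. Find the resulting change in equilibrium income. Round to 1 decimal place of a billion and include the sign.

MPC = ΔC/ΔYd = (376.3 − 287)/(551 − 361) = 89.3/190 = 0.47.
Government-spending multiplier = 1/(1 − c(1−t)) = 1/(1 − 0.47×0.63) = 1/0.7039 ≈ 1.421.
ΔY = k × ΔG = (+$193 billion) / 0.7039 ≈ +$274.2 billion.

+$274.2 billion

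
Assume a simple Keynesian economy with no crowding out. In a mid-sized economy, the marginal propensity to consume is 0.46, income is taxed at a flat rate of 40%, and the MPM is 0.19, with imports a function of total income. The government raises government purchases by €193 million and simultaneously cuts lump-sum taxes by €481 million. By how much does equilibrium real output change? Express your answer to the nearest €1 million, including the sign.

Expenditure multiplier = 1/(1 − c(1−t) + m) = 1/(1 − 0.46×0.6 + 0.19) = 1/0.914 ≈ 1.094.
ΔG contributes k·ΔG = (+€193 million) / 0.914 ≈ +€211.2 million.
ΔT of −€481 million changes first-round spending by −c·ΔT = +€221.26 million, contributing k·(−c·ΔT) = (+€221.26 million) / 0.914 ≈ +€242.1 million.
Net ΔY = k(ΔG − c·ΔT) = (+€414.26 million) / 0.914 ≈ +€453 million.

+€453 million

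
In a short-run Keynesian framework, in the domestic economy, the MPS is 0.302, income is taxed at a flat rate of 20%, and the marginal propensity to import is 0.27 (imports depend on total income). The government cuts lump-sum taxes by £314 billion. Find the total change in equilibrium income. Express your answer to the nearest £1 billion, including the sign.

MPC = 1 − MPS = 1 − 0.302 = 0.698.
A lump-sum tax change of −£314 billion shifts disposable income by +£314 billion; first-round consumption changes by −c × ΔT = −0.698 × (−£314 billion) = +£219.172 billion.
Expenditure multiplier = 1/(1 − c(1−t) + m) = 1/(1 − 0.698×0.8 + 0.27) = 1/0.7116 ≈ 1.405.
The tax multiplier is −c × k ≈ −0.981, so ΔY = k × (−c·ΔT) = (+£219.172 billion) / 0.7116 ≈ +£308 billion.

+£308 billion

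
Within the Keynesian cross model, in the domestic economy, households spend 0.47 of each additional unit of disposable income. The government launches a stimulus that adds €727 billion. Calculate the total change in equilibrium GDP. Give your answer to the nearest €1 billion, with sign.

+€1,372 billion

Expenditure multiplier = 1/(1 − MPC) = 1/(1 − 0.47) = 1/0.53 ≈ 1.887.
ΔY = k × ΔG = (+€727 billion) / 0.53 ≈ +€1,372 billion.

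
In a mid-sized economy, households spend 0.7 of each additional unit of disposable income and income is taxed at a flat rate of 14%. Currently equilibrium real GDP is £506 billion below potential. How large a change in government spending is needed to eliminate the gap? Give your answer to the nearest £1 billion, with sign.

+£201 billion

Spending multiplier = 1/(1 − c(1−t)) = 1/(1 − 0.7×0.86) = 1/0.398 ≈ 2.513.
Need ΔY = +£506 billion, so ΔG = ΔY/k = (+£506 billion) × 0.398 ≈ +£201 billion.
The government should increase government spending by £201 billion.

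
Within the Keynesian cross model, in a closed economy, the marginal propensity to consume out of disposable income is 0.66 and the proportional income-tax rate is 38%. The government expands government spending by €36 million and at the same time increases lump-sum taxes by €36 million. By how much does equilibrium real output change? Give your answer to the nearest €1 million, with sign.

Expenditure multiplier = 1/(1 − c(1−t)) = 1/(1 − 0.66×0.62) = 1/0.5908 ≈ 1.693.
ΔG contributes k·ΔG = (+€36 million) / 0.5908 ≈ +€60.9 million.
ΔT of +€36 million changes first-round spending by −c·ΔT = −€23.76 million, contributing k·(−c·ΔT) = (−€23.76 million) / 0.5908 ≈ −€40.2 million.
Net ΔY = k(ΔG − c·ΔT) = (+€12.24 million) / 0.5908 ≈ +€21 million.

+€21 million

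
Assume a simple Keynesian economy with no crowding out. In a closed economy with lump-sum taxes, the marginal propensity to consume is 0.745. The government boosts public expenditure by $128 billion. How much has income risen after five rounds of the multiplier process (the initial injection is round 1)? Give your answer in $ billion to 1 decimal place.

Round 1 adds ΔG = $128 billion; each later round is MPC = 0.745 times the previous.
After 5 rounds: 128 + 95.36 + 71.0432 + 52.927184 + 39.43075208 = ΔG·(1 − c^5)/(1 − c) = 128 × (1 − 0.229499299215625)/0.255 ≈ $386.8 billion.

$386.8 billion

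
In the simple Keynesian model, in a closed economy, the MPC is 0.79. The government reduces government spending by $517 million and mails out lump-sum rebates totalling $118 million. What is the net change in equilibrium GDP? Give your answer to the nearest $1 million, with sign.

−$2,018 million

Expenditure multiplier = 1/(1 − MPC) = 1/(1 − 0.79) = 1/0.21 ≈ 4.762.
ΔG contributes k·ΔG = (−$517 million) / 0.21 ≈ −$2,461.9 million.
ΔT of −$118 million changes first-round spending by −c·ΔT = +$93.22 million, contributing k·(−c·ΔT) = (+$93.22 million) / 0.21 ≈ +$443.9 million.
Net ΔY = k(ΔG − c·ΔT) = (−$423.78 million) / 0.21 = −$2,018 million.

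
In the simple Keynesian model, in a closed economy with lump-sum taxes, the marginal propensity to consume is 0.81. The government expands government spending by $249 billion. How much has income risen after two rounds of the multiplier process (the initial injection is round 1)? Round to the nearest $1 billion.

Round 1 adds ΔG = $249 billion; each later round is MPC = 0.81 times the previous.
After 2 rounds: 249 + 201.69 = ΔG·(1 − c^2)/(1 − c) = 249 × (1 − 0.6561)/0.19 ≈ $451 billion.

$451 billion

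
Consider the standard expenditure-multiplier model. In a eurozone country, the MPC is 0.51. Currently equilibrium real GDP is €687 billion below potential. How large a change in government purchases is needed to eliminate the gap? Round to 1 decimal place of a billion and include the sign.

Spending multiplier = 1/(1 − MPC) = 1/(1 − 0.51) = 1/0.49 ≈ 2.041.
Need ΔY = +€687 billion, so ΔG = ΔY/k = (+€687 billion) × 0.49 ≈ +€336.6 billion.
The government should increase government purchases by €336.6 billion.

+€336.6 billion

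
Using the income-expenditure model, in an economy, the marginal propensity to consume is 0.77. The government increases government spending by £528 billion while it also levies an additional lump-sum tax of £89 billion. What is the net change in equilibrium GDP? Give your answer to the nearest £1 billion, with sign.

+£1,998 billion

Expenditure multiplier = 1/(1 − MPC) = 1/(1 − 0.77) = 1/0.23 ≈ 4.348.
ΔG contributes k·ΔG = (+£528 billion) / 0.23 ≈ +£2,295.7 billion.
ΔT of +£89 billion changes first-round spending by −c·ΔT = −£68.53 billion, contributing k·(−c·ΔT) = (−£68.53 billion) / 0.23 ≈ −£298 billion.
Net ΔY = k(ΔG − c·ΔT) = (+£459.47 billion) / 0.23 ≈ +£1,998 billion.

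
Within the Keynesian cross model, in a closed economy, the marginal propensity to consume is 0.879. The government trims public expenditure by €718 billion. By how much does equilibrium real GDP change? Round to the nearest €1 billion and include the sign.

−€5,934 billion

Government-spending multiplier = 1/(1 − MPC) = 1/(1 − 0.879) = 1/0.121 ≈ 8.264.
ΔY = k × ΔG = (−€718 billion) / 0.121 ≈ −€5,934 billion.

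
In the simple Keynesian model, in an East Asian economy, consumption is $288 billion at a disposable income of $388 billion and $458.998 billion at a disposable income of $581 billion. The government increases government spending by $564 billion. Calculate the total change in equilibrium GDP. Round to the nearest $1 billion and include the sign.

MPC = ΔC/ΔYd = (458.998 − 288)/(581 − 388) = 170.998/193 = 0.886.
Government-spending multiplier = 1/(1 − MPC) = 1/(1 − 0.886) = 1/0.114 ≈ 8.772.
ΔY = k × ΔG = (+$564 billion) / 0.114 ≈ +$4,947 billion.

+$4,947 billion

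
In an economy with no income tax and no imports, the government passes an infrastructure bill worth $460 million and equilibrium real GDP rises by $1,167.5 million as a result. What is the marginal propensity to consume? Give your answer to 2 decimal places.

Implied spending multiplier k = ΔY/ΔG = 1,167.5/460 ≈ 2.538.
Since k = 1/(1 − MPC), MPC = 1 − 1/k = 1 − ΔG/ΔY = 1 − 460/1,167.5 ≈ 0.61.

0.61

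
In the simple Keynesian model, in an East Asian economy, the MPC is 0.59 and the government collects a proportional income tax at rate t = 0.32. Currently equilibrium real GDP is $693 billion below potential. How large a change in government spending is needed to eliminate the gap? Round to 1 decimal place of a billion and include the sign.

Spending multiplier = 1/(1 − c(1−t)) = 1/(1 − 0.59×0.68) = 1/0.5988 ≈ 1.67.
Need ΔY = +$693 billion, so ΔG = ΔY/k = (+$693 billion) × 0.5988 ≈ +$415 billion.
The government should increase government spending by $415 billion.

+$415.0 billion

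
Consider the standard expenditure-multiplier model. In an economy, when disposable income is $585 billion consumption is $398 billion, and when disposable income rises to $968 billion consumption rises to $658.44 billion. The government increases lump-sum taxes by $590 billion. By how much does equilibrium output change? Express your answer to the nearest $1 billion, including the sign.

−$1,254 billion

MPC = ΔC/ΔYd = (658.44 − 398)/(968 − 585) = 260.44/383 = 0.68.
A lump-sum tax change of +$590 billion shifts disposable income by −$590 billion; first-round consumption changes by −c × ΔT = −0.68 × (+$590 billion) = −$401.2 billion.
Expenditure multiplier = 1/(1 − MPC) = 1/(1 − 0.68) = 1/0.32 = 3.125.
The tax multiplier is −c × k = −2.125, so ΔY = k × (−c·ΔT) = (−$401.2 billion) / 0.32 ≈ −$1,254 billion.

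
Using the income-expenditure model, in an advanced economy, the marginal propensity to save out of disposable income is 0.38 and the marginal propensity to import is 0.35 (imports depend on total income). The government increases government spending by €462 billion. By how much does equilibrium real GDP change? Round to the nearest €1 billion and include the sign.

+€633 billion

MPC = 1 − MPS = 1 − 0.38 = 0.62.
Government-spending multiplier = 1/(1 − c + m) = 1/(1 − 0.62 + 0.35) = 1/0.73 ≈ 1.37.
ΔY = k × ΔG = (+€462 billion) / 0.73 ≈ +€633 billion.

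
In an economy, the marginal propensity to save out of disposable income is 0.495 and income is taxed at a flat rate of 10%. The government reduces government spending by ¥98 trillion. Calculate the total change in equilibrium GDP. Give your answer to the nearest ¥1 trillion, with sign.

MPC = 1 − MPS = 1 − 0.495 = 0.505.
Spending multiplier = 1/(1 − c(1−t)) = 1/(1 − 0.505×0.9) = 1/0.5455 ≈ 1.833.
ΔY = k × ΔG = (−¥98 trillion) / 0.5455 ≈ −¥180 trillion.

−¥180 trillion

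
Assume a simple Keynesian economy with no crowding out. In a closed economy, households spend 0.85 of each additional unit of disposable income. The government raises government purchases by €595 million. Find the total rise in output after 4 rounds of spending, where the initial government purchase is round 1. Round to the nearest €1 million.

Round 1 adds ΔG = €595 million; each later round is MPC = 0.85 times the previous.
After 4 rounds: 595 + 505.75 + 429.8875 + 365.404375 = ΔG·(1 − c^4)/(1 − c) = 595 × (1 − 0.52200625)/0.15 ≈ €1,896 million.

€1,896 million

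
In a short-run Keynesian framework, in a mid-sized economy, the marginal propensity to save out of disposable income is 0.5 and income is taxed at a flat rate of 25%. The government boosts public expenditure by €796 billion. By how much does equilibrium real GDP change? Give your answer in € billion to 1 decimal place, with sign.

MPC = 1 − MPS = 1 − 0.5 = 0.5.
Government-spending multiplier = 1/(1 − c(1−t)) = 1/(1 − 0.5×0.75) = 1/0.625 = 1.6.
ΔY = k × ΔG = (+€796 billion) / 0.625 = +€1,273.6 billion.

+€1,273.6 billion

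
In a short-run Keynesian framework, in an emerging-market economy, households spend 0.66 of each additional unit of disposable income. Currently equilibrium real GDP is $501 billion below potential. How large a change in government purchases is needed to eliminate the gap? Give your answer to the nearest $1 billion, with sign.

Spending multiplier = 1/(1 − MPC) = 1/(1 − 0.66) = 1/0.34 ≈ 2.941.
Need ΔY = +$501 billion, so ΔG = ΔY/k = (+$501 billion) × 0.34 ≈ +$170 billion.
The government should increase government purchases by $170 billion.

+$170 billion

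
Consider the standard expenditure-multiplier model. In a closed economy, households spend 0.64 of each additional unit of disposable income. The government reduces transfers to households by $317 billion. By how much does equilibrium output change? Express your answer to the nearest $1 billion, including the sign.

−$564 billion

The transfer change shifts disposable income by −$317 billion, so first-round consumption changes by c·ΔTR = 0.64 × (−$317 billion) = −$202.88 billion.
Expenditure multiplier = 1/(1 − MPC) = 1/(1 − 0.64) = 1/0.36 ≈ 2.778.
The transfer multiplier is c × k ≈ 1.778, so ΔY = k × (c·ΔTR) = (−$202.88 billion) / 0.36 ≈ −$564 billion.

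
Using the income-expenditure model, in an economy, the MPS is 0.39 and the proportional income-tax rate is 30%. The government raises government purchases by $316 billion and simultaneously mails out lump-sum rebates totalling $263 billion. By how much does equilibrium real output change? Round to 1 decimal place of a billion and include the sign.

MPC = 1 − MPS = 1 − 0.39 = 0.61.
Expenditure multiplier = 1/(1 − c(1−t)) = 1/(1 − 0.61×0.7) = 1/0.573 ≈ 1.745.
ΔG contributes k·ΔG = (+$316 billion) / 0.573 ≈ +$551.5 billion.
ΔT of −$263 billion changes first-round spending by −c·ΔT = +$160.43 billion, contributing k·(−c·ΔT) = (+$160.43 billion) / 0.573 ≈ +$280 billion.
Net ΔY = k(ΔG − c·ΔT) = (+$476.43 billion) / 0.573 ≈ +$831.5 billion.

+$831.5 billion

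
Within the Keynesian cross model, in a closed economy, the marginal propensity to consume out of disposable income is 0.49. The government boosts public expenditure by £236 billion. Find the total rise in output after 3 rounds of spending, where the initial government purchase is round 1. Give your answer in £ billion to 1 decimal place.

£408.3 billion

Round 1 adds ΔG = £236 billion; each later round is MPC = 0.49 times the previous.
After 3 rounds: 236 + 115.64 + 56.6636 = ΔG·(1 − c^3)/(1 − c) = 236 × (1 − 0.117649)/0.51 ≈ £408.3 billion.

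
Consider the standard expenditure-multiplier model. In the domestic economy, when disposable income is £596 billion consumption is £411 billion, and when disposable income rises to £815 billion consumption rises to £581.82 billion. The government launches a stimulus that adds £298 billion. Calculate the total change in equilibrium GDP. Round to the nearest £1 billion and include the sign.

MPC = ΔC/ΔYd = (581.82 − 411)/(815 − 596) = 170.82/219 = 0.78.
Expenditure multiplier = 1/(1 − MPC) = 1/(1 − 0.78) = 1/0.22 ≈ 4.545.
ΔY = k × ΔG = (+£298 billion) / 0.22 ≈ +£1,355 billion.

+£1,355 billion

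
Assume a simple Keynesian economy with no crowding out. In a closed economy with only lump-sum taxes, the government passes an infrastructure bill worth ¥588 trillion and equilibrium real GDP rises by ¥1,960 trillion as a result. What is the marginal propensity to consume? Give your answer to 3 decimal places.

0.700

Implied spending multiplier k = ΔY/ΔG = 1,960/588 ≈ 3.3333.
Since k = 1/(1 − MPC), MPC = 1 − 1/k = 1 − ΔG/ΔY = 1 − 588/1,960 = 0.700.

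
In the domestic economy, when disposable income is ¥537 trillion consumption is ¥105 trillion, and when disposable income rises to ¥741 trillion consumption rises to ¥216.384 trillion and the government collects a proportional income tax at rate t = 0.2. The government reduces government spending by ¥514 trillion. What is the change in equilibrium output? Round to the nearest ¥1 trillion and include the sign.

MPC = ΔC/ΔYd = (216.384 − 105)/(741 − 537) = 111.384/204 = 0.546.
Spending multiplier = 1/(1 − c(1−t)) = 1/(1 − 0.546×0.8) = 1/0.5632 ≈ 1.776.
ΔY = k × ΔG = (−¥514 trillion) / 0.5632 ≈ −¥913 trillion.

−¥913 trillion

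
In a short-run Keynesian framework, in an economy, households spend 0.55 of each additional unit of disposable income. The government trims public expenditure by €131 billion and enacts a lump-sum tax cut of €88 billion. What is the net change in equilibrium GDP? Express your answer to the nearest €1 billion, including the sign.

Expenditure multiplier = 1/(1 − MPC) = 1/(1 − 0.55) = 1/0.45 ≈ 2.222.
ΔG contributes k·ΔG = (−€131 billion) / 0.45 ≈ −€291.1 billion.
ΔT of −€88 billion changes first-round spending by −c·ΔT = +€48.4 billion, contributing k·(−c·ΔT) = (+€48.4 billion) / 0.45 ≈ +€107.6 billion.
Net ΔY = k(ΔG − c·ΔT) = (−€82.6 billion) / 0.45 ≈ −€184 billion.

−€184 billion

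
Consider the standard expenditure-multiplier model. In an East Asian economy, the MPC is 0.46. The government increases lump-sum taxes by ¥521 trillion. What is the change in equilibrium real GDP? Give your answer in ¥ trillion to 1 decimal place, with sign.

−¥443.8 trillion

A lump-sum tax change of +¥521 trillion shifts disposable income by −¥521 trillion; first-round consumption changes by −c × ΔT = −0.46 × (+¥521 trillion) = −¥239.66 trillion.
Expenditure multiplier = 1/(1 − MPC) = 1/(1 − 0.46) = 1/0.54 ≈ 1.852.
The tax multiplier is −c × k ≈ −0.852, so ΔY = k × (−c·ΔT) = (−¥239.66 trillion) / 0.54 ≈ −¥443.8 trillion.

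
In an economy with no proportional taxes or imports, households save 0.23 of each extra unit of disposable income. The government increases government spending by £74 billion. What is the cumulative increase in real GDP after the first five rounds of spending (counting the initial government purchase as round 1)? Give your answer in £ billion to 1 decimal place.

MPC = 1 − MPS = 1 − 0.23 = 0.77.
Round 1 adds ΔG = £74 billion; each later round is MPC = 0.77 times the previous.
After 5 rounds: 74 + 56.98 + 43.8746 + 33.783442 + 26.01325034 = ΔG·(1 − c^5)/(1 − c) = 74 × (1 − 0.2706784157)/0.23 ≈ £234.7 billion.

£234.7 billion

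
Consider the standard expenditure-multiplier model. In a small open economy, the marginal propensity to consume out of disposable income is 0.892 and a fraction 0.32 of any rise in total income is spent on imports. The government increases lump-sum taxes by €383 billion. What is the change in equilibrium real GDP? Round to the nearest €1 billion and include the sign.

−€798 billion

A lump-sum tax change of +€383 billion shifts disposable income by −€383 billion; first-round consumption changes by −c × ΔT = −0.892 × (+€383 billion) = −€341.636 billion.
Expenditure multiplier = 1/(1 − c + m) = 1/(1 − 0.892 + 0.32) = 1/0.428 ≈ 2.336.
The tax multiplier is −c × k ≈ −2.084, so ΔY = k × (−c·ΔT) = (−€341.636 billion) / 0.428 ≈ −€798 billion.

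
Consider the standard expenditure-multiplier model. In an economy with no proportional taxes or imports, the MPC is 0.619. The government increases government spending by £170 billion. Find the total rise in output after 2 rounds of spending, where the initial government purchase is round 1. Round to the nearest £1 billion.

Round 1 adds ΔG = £170 billion; each later round is MPC = 0.619 times the previous.
After 2 rounds: 170 + 105.23 = ΔG·(1 − c^2)/(1 − c) = 170 × (1 − 0.383161)/0.381 ≈ £275 billion.

£275 billion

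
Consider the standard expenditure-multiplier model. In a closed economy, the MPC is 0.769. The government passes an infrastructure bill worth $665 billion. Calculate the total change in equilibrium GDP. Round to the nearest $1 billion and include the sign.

Expenditure multiplier = 1/(1 − MPC) = 1/(1 − 0.769) = 1/0.231 ≈ 4.329.
ΔY = k × ΔG = (+$665 billion) / 0.231 ≈ +$2,879 billion.

+$2,879 billion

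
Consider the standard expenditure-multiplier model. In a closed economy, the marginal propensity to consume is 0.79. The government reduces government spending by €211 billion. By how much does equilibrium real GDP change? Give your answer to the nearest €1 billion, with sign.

Expenditure multiplier = 1/(1 − MPC) = 1/(1 − 0.79) = 1/0.21 ≈ 4.762.
ΔY = k × ΔG = (−€211 billion) / 0.21 ≈ −€1,005 billion.

−€1,005 billion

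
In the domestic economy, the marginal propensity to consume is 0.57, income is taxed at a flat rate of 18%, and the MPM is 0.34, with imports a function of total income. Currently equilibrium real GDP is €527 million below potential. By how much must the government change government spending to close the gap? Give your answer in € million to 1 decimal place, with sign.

+€459.9 million

Spending multiplier = 1/(1 − c(1−t) + m) = 1/(1 − 0.57×0.82 + 0.34) = 1/0.8726 ≈ 1.146.
Need ΔY = +€527 million, so ΔG = ΔY/k = (+€527 million) × 0.8726 ≈ +€459.9 million.
The government should increase government spending by €459.9 million.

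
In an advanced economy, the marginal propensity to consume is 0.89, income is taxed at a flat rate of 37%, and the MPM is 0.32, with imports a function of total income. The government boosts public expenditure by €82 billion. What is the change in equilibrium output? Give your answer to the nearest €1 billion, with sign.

+€108 billion

Government-spending multiplier = 1/(1 − c(1−t) + m) = 1/(1 − 0.89×0.63 + 0.32) = 1/0.7593 ≈ 1.317.
ΔY = k × ΔG = (+€82 billion) / 0.7593 ≈ +€108 billion.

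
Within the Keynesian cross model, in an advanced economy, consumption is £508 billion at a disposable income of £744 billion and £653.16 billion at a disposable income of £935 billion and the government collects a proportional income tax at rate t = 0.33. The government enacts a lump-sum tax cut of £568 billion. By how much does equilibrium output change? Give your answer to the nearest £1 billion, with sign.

MPC = ΔC/ΔYd = (653.16 − 508)/(935 − 744) = 145.16/191 = 0.76.
A lump-sum tax change of −£568 billion shifts disposable income by +£568 billion; first-round consumption changes by −c × ΔT = −0.76 × (−£568 billion) = +£431.68 billion.
Expenditure multiplier = 1/(1 − c(1−t)) = 1/(1 − 0.76×0.67) = 1/0.4908 ≈ 2.037.
The tax multiplier is −c × k ≈ −1.548, so ΔY = k × (−c·ΔT) = (+£431.68 billion) / 0.4908 ≈ +£880 billion.

+£880 billion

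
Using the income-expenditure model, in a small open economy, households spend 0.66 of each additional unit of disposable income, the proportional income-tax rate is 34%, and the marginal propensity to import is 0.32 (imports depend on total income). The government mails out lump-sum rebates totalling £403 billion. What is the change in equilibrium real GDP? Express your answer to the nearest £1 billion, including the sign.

+£301 billion

A lump-sum tax change of −£403 billion shifts disposable income by +£403 billion; first-round consumption changes by −c × ΔT = −0.66 × (−£403 billion) = +£265.98 billion.
Expenditure multiplier = 1/(1 − c(1−t) + m) = 1/(1 − 0.66×0.66 + 0.32) = 1/0.8844 ≈ 1.131.
The tax multiplier is −c × k ≈ −0.746, so ΔY = k × (−c·ΔT) = (+£265.98 billion) / 0.8844 ≈ +£301 billion.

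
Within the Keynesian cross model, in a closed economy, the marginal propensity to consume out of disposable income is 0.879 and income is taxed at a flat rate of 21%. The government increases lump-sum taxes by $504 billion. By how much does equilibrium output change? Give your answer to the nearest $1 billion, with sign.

A lump-sum tax change of +$504 billion shifts disposable income by −$504 billion; first-round consumption changes by −c × ΔT = −0.879 × (+$504 billion) = −$443.016 billion.
Expenditure multiplier = 1/(1 − c(1−t)) = 1/(1 − 0.879×0.79) = 1/0.30559 ≈ 3.272.
The tax multiplier is −c × k ≈ −2.876, so ΔY = k × (−c·ΔT) = (−$443.016 billion) / 0.30559 ≈ −$1,450 billion.

−$1,450 billion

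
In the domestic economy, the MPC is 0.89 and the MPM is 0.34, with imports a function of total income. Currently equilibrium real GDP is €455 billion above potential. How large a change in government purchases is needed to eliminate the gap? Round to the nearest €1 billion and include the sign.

−€205 billion

Spending multiplier = 1/(1 − c + m) = 1/(1 − 0.89 + 0.34) = 1/0.45 ≈ 2.222.
Need ΔY = −€455 billion, so ΔG = ΔY/k = (−€455 billion) × 0.45 ≈ −€205 billion.
The government should cut government purchases by €205 billion.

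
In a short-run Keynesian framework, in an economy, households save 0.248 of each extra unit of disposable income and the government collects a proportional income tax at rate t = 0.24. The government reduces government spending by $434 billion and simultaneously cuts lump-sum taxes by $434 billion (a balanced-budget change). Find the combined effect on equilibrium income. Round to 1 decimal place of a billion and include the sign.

−$251.2 billion

MPC = 1 − MPS = 1 − 0.248 = 0.752.
Expenditure multiplier = 1/(1 − c(1−t)) = 1/(1 − 0.752×0.76) = 1/0.42848 ≈ 2.334.
ΔG contributes k·ΔG = (−$434 billion) / 0.42848 ≈ −$1,012.9 billion.
ΔT of −$434 billion changes first-round spending by −c·ΔT = +$326.368 billion, contributing k·(−c·ΔT) = (+$326.368 billion) / 0.42848 ≈ +$761.7 billion.
Net ΔY = k(ΔG − c·ΔT) = (−$107.632 billion) / 0.42848 ≈ −$251.2 billion.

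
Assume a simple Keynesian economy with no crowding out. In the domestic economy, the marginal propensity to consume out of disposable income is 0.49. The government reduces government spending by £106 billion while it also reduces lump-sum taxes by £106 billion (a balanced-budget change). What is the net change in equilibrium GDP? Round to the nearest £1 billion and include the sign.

Expenditure multiplier = 1/(1 − MPC) = 1/(1 − 0.49) = 1/0.51 ≈ 1.961.
ΔG contributes k·ΔG = (−£106 billion) / 0.51 ≈ −£207.8 billion.
ΔT of −£106 billion changes first-round spending by −c·ΔT = +£51.94 billion, contributing k·(−c·ΔT) = (+£51.94 billion) / 0.51 ≈ +£101.8 billion.
With ΔG = ΔT and no other leakages, the balanced-budget multiplier is 1, so ΔY = ΔG = −£106 billion.

−£106 billion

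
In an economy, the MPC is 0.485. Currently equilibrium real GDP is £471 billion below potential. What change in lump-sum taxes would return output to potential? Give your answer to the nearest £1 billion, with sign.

Spending multiplier = 1/(1 − MPC) = 1/(1 − 0.485) = 1/0.515 ≈ 1.942.
Tax multiplier = −c·k = −0.485/0.515 ≈ −0.942. Need ΔY = +£471 billion, so ΔT = ΔY/(−c·k) = −(+£471 billion) × 0.515 / 0.485 ≈ −£500 billion.
The government should cut lump-sum taxes by £500 billion.

−£500 billion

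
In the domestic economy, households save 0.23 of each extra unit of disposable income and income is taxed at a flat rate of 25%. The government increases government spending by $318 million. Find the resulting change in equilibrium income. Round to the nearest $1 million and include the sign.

MPC = 1 − MPS = 1 − 0.23 = 0.77.
Spending multiplier = 1/(1 − c(1−t)) = 1/(1 − 0.77×0.75) = 1/0.4225 ≈ 2.367.
ΔY = k × ΔG = (+$318 million) / 0.4225 ≈ +$753 million.

+$753 million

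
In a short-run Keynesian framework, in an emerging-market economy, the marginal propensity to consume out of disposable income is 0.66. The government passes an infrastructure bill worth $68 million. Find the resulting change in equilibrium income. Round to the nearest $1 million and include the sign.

Spending multiplier = 1/(1 − MPC) = 1/(1 − 0.66) = 1/0.34 ≈ 2.941.
ΔY = k × ΔG = (+$68 million) / 0.34 = +$200 million.

+$200 million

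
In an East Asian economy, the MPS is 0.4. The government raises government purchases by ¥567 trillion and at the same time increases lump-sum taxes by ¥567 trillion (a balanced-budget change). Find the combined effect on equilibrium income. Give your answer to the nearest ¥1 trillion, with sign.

MPC = 1 − MPS = 1 − 0.4 = 0.6.
Expenditure multiplier = 1/(1 − MPC) = 1/(1 − 0.6) = 1/0.4 = 2.5.
ΔG contributes k·ΔG = (+¥567 trillion) / 0.4 = +¥1,417.5 trillion.
ΔT of +¥567 trillion changes first-round spending by −c·ΔT = −¥340.2 trillion, contributing k·(−c·ΔT) = (−¥340.2 trillion) / 0.4 = −¥850.5 trillion.
With ΔG = ΔT and no other leakages, the balanced-budget multiplier is 1, so ΔY = ΔG = +¥567 trillion.

+¥567 trillion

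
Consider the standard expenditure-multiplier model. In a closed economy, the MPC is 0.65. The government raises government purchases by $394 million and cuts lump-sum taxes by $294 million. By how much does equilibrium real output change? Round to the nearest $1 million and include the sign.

+$1,672 million

Expenditure multiplier = 1/(1 − MPC) = 1/(1 − 0.65) = 1/0.35 ≈ 2.857.
ΔG contributes k·ΔG = (+$394 million) / 0.35 ≈ +$1,125.7 million.
ΔT of −$294 million changes first-round spending by −c·ΔT = +$191.1 million, contributing k·(−c·ΔT) = (+$191.1 million) / 0.35 = +$546 million.
Net ΔY = k(ΔG − c·ΔT) = (+$585.1 million) / 0.35 ≈ +$1,672 million.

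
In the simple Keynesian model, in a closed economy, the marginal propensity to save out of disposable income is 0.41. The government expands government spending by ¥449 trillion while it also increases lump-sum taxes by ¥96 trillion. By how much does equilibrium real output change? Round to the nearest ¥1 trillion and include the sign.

+¥957 trillion

MPC = 1 − MPS = 1 − 0.41 = 0.59.
Expenditure multiplier = 1/(1 − MPC) = 1/(1 − 0.59) = 1/0.41 ≈ 2.439.
ΔG contributes k·ΔG = (+¥449 trillion) / 0.41 ≈ +¥1,095.1 trillion.
ΔT of +¥96 trillion changes first-round spending by −c·ΔT = −¥56.64 trillion, contributing k·(−c·ΔT) = (−¥56.64 trillion) / 0.41 ≈ −¥138.1 trillion.
Net ΔY = k(ΔG − c·ΔT) = (+¥392.36 trillion) / 0.41 ≈ +¥957 trillion.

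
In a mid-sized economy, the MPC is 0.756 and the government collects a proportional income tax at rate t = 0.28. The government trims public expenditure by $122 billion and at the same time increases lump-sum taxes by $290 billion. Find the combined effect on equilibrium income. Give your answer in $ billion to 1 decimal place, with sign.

−$748.9 billion

Expenditure multiplier = 1/(1 − c(1−t)) = 1/(1 − 0.756×0.72) = 1/0.45568 ≈ 2.195.
ΔG contributes k·ΔG = (−$122 billion) / 0.45568 ≈ −$267.7 billion.
ΔT of +$290 billion changes first-round spending by −c·ΔT = −$219.24 billion, contributing k·(−c·ΔT) = (−$219.24 billion) / 0.45568 ≈ −$481.1 billion.
Net ΔY = k(ΔG − c·ΔT) = (−$341.24 billion) / 0.45568 ≈ −$748.9 billion.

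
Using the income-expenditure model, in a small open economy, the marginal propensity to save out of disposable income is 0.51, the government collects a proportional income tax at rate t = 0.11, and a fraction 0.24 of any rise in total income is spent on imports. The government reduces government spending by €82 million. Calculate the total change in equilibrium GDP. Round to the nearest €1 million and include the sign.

−€102 million

MPC = 1 − MPS = 1 − 0.51 = 0.49.
Expenditure multiplier = 1/(1 − c(1−t) + m) = 1/(1 − 0.49×0.89 + 0.24) = 1/0.8039 ≈ 1.244.
ΔY = k × ΔG = (−€82 million) / 0.8039 ≈ −€102 million.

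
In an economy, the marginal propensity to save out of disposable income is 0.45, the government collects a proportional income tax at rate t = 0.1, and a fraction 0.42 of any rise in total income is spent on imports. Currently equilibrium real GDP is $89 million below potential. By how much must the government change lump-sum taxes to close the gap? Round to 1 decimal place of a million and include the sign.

MPC = 1 − MPS = 1 − 0.45 = 0.55.
Spending multiplier = 1/(1 − c(1−t) + m) = 1/(1 − 0.55×0.9 + 0.42) = 1/0.925 ≈ 1.081.
Tax multiplier = −c·k = −0.55/0.925 ≈ −0.595. Need ΔY = +$89 million, so ΔT = ΔY/(−c·k) = −(+$89 million) × 0.925 / 0.55 ≈ −$149.7 million.
The government should cut lump-sum taxes by $149.7 million.

−$149.7 million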